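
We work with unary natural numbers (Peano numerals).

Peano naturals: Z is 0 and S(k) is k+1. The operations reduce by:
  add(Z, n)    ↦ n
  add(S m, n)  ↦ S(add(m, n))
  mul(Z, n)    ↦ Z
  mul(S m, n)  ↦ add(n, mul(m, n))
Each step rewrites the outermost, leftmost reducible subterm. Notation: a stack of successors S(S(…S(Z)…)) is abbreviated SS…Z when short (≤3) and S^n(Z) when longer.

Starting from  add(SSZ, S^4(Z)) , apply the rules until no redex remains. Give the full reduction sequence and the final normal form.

  start: add(SSZ, S^4(Z))
  [1] S(add(SZ, S^4(Z)))
  [2] S(S(add(Z, S^4(Z))))
  [3] S^6(Z)

Answer: normal form = S^6(Z)  (in 3 steps)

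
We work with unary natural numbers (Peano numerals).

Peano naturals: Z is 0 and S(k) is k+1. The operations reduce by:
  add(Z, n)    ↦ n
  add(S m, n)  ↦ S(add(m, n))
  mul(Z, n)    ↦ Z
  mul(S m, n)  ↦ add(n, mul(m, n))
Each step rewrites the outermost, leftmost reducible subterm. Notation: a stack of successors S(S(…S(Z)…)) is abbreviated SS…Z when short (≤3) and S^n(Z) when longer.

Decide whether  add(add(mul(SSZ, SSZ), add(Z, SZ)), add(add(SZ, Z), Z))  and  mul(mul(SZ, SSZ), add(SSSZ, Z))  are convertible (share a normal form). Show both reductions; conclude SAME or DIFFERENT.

Answer: SAME — A ⇓ S^6(Z), B ⇓ S^6(Z)

Derivation:
Term A:
  start: add(add(mul(SSZ, SSZ), add(Z, SZ)), add(add(SZ, Z), Z))
  [1] add(add(add(SSZ, mul(SZ, SSZ)), add(Z, SZ)), add(add(SZ, Z), Z))
  [2] add(add(S(add(SZ, mul(SZ, SSZ))), add(Z, SZ)), add(add(SZ, Z), Z))
  [3] add(S(add(add(SZ, mul(SZ, SSZ)), add(Z, SZ))), add(add(SZ, Z), Z))
  [4] S(add(add(add(SZ, mul(SZ, SSZ)), add(Z, SZ)), add(add(SZ, Z), Z)))
  [5] S(add(add(S(add(Z, mul(SZ, SSZ))), add(Z, SZ)), add(add(SZ, Z), Z)))
  [6] S(add(S(add(add(Z, mul(SZ, SSZ)), add(Z, SZ))), add(add(SZ, Z), Z)))
  [7] S(S(add(add(add(Z, mul(SZ, SSZ)), add(Z, SZ)), add(add(SZ, Z), Z))))
  [8] S(S(add(add(mul(SZ, SSZ), add(Z, SZ)), add(add(SZ, Z), Z))))
  [9] S(S(add(add(add(SSZ, mul(Z, SSZ)), add(Z, SZ)), add(add(SZ, Z), Z))))
  [10] S(S(add(add(S(add(SZ, mul(Z, SSZ))), add(Z, SZ)), add(add(SZ, Z), Z))))
  [11] S(S(add(S(add(add(SZ, mul(Z, SSZ)), add(Z, SZ))), add(add(SZ, Z), Z))))
  [12] S(S(S(add(add(add(SZ, mul(Z, SSZ)), add(Z, SZ)), add(add(SZ, Z), Z)))))
  [13] S(S(S(add(add(S(add(Z, mul(Z, SSZ))), add(Z, SZ)), add(add(SZ, Z), Z)))))
  [14] S(S(S(add(S(add(add(Z, mul(Z, SSZ)), add(Z, SZ))), add(add(SZ, Z), Z)))))
  [15] S(S(S(S(add(add(add(Z, mul(Z, SSZ)), add(Z, SZ)), add(add(SZ, Z), Z))))))
  [16] S(S(S(S(add(add(mul(Z, SSZ), add(Z, SZ)), add(add(SZ, Z), Z))))))
  [17] S(S(S(S(add(add(Z, add(Z, SZ)), add(add(SZ, Z), Z))))))
  [18] S(S(S(S(add(add(Z, SZ), add(add(SZ, Z), Z))))))
  [19] S(S(S(S(add(SZ, add(add(SZ, Z), Z))))))
  [20] S(S(S(S(S(add(Z, add(add(SZ, Z), Z)))))))
  [21] S(S(S(S(S(add(add(SZ, Z), Z))))))
  [22] S(S(S(S(S(add(S(add(Z, Z)), Z))))))
  [23] S(S(S(S(S(S(add(add(Z, Z), Z)))))))
  [24] S(S(S(S(S(S(add(Z, Z)))))))
  [25] S^6(Z)

Term B:
  start: mul(mul(SZ, SSZ), add(SSSZ, Z))
  [1] mul(add(SSZ, mul(Z, SSZ)), add(SSSZ, Z))
  [2] mul(S(add(SZ, mul(Z, SSZ))), add(SSSZ, Z))
  [3] add(add(SSSZ, Z), mul(add(SZ, mul(Z, SSZ)), add(SSSZ, Z)))
  [4] add(S(add(SSZ, Z)), mul(add(SZ, mul(Z, SSZ)), add(SSSZ, Z)))
  [5] S(add(add(SSZ, Z), mul(add(SZ, mul(Z, SSZ)), add(SSSZ, Z))))
  [6] S(add(S(add(SZ, Z)), mul(add(SZ, mul(Z, SSZ)), add(SSSZ, Z))))
  [7] S(S(add(add(SZ, Z), mul(add(SZ, mul(Z, SSZ)), add(SSSZ, Z)))))
  [8] S(S(add(S(add(Z, Z)), mul(add(SZ, mul(Z, SSZ)), add(SSSZ, Z)))))
  [9] S(S(S(add(add(Z, Z), mul(add(SZ, mul(Z, SSZ)), add(SSSZ, Z))))))
  [10] S(S(S(add(Z, mul(add(SZ, mul(Z, SSZ)), add(SSSZ, Z))))))
  [11] S(S(S(mul(add(SZ, mul(Z, SSZ)), add(SSSZ, Z)))))
  [12] S(S(S(mul(S(add(Z, mul(Z, SSZ))), add(SSSZ, Z)))))
  [13] S(S(S(add(add(SSSZ, Z), mul(add(Z, mul(Z, SSZ)), add(SSSZ, Z))))))
  [14] S(S(S(add(S(add(SSZ, Z)), mul(add(Z, mul(Z, SSZ)), add(SSSZ, Z))))))
  [15] S(S(S(S(add(add(SSZ, Z), mul(add(Z, mul(Z, SSZ)), add(SSSZ, Z)))))))
  [16] S(S(S(S(add(S(add(SZ, Z)), mul(add(Z, mul(Z, SSZ)), add(SSSZ, Z)))))))
  [17] S(S(S(S(S(add(add(SZ, Z), mul(add(Z, mul(Z, SSZ)), add(SSSZ, Z))))))))
  [18] S(S(S(S(S(add(S(add(Z, Z)), mul(add(Z, mul(Z, SSZ)), add(SSSZ, Z))))))))
  [19] S(S(S(S(S(S(add(add(Z, Z), mul(add(Z, mul(Z, SSZ)), add(SSSZ, Z)))))))))
  [20] S(S(S(S(S(S(add(Z, mul(add(Z, mul(Z, SSZ)), add(SSSZ, Z)))))))))
  [21] S(S(S(S(S(S(mul(add(Z, mul(Z, SSZ)), add(SSSZ, Z))))))))
  [22] S(S(S(S(S(S(mul(mul(Z, SSZ), add(SSSZ, Z))))))))
  [23] S(S(S(S(S(S(mul(Z, add(SSSZ, Z))))))))
  [24] S^6(Z)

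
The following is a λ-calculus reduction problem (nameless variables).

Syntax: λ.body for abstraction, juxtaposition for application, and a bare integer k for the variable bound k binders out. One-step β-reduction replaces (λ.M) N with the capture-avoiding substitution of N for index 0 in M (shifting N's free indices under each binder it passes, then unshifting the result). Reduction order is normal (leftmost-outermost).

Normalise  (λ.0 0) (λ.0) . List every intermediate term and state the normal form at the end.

  start: (λ.0 0) (λ.0)
  →1  (λ.0) (λ.0)
  →2  λ.0

Answer: normal form = λ.0  (in 2 steps)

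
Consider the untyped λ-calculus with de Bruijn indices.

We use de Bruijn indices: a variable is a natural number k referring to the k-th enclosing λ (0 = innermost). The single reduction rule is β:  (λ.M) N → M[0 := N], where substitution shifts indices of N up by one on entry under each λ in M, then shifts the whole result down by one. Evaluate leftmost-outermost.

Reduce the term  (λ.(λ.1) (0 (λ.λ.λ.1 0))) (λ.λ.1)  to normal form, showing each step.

Answer: normal form = λ.λ.1  (in 2 steps)

Derivation:
  start: (λ.(λ.1) (0 (λ.λ.λ.1 0))) (λ.λ.1)
  [1] (λ.λ.λ.1) ((λ.λ.1) (λ.λ.λ.1 0))
  [2] λ.λ.1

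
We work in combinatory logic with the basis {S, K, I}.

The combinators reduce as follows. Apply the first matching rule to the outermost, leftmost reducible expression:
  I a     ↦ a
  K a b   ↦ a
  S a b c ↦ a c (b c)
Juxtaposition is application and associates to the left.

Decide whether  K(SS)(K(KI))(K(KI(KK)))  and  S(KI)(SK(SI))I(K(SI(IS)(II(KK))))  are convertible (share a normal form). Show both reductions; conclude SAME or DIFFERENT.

Answer: DIFFERENT — A ⇓ SS(KI), B ⇓ KK

Reduction:
Term A:
  start: K(SS)(K(KI))(K(KI(KK)))
  step 1: SS(K(KI(KK)))
  step 2: SS(KI)

Term B:
  start: S(KI)(SK(SI))I(K(SI(IS)(II(KK))))
  step 1: KII(SK(SI)I)(K(SI(IS)(II(KK))))
  step 2: I(SK(SI)I)(K(SI(IS)(II(KK))))
  step 3: SK(SI)I(K(SI(IS)(II(KK))))
  step 4: KI(SII)(K(SI(IS)(II(KK))))
  step 5: I(K(SI(IS)(II(KK))))
  step 6: K(SI(IS)(II(KK)))
  step 7: K(I(II(KK))(IS(II(KK))))
  step 8: K(II(KK)(IS(II(KK))))
  step 9: K(I(KK)(IS(II(KK))))
  step 10: K(KK(IS(II(KK))))
  step 11: KK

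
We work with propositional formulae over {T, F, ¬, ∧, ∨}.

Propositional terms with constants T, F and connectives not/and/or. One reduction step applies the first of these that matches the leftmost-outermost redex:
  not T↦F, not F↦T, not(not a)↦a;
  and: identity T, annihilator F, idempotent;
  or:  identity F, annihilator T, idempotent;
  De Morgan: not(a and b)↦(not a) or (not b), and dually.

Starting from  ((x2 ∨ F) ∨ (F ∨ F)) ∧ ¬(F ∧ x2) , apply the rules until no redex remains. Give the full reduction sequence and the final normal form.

  start: ((x2 ∨ F) ∨ (F ∨ F)) ∧ ¬(F ∧ x2)
  [1] (x2 ∨ (F ∨ F)) ∧ ¬(F ∧ x2)
  [2] (x2 ∨ F) ∧ ¬(F ∧ x2)
  [3] x2 ∧ ¬(F ∧ x2)
  [4] x2 ∧ (¬F ∨ ¬x2)
  [5] x2 ∧ (T ∨ ¬x2)
  [6] x2 ∧ T
  [7] x2

Answer: normal form = x2  (in 7 steps)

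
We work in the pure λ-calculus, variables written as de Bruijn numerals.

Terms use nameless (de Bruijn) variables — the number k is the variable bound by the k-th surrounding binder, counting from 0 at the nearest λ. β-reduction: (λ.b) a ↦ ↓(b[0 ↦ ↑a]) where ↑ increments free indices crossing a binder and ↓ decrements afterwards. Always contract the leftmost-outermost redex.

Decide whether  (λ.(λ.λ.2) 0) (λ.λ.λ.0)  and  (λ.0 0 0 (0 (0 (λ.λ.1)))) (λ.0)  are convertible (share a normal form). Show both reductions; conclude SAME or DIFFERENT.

Answer: DIFFERENT — A ⇓ λ.λ.λ.λ.0, B ⇓ λ.λ.1

Derivation:
Term A:
  start: (λ.(λ.λ.2) 0) (λ.λ.λ.0)
  step 1: (λ.λ.λ.λ.λ.0) (λ.λ.λ.0)
  step 2: λ.λ.λ.λ.0

Term B:
  start: (λ.0 0 0 (0 (0 (λ.λ.1)))) (λ.0)
  step 1: (λ.0) (λ.0) (λ.0) ((λ.0) ((λ.0) (λ.λ.1)))
  step 2: (λ.0) (λ.0) ((λ.0) ((λ.0) (λ.λ.1)))
  step 3: (λ.0) ((λ.0) ((λ.0) (λ.λ.1)))
  step 4: (λ.0) ((λ.0) (λ.λ.1))
  step 5: (λ.0) (λ.λ.1)
  step 6: λ.λ.1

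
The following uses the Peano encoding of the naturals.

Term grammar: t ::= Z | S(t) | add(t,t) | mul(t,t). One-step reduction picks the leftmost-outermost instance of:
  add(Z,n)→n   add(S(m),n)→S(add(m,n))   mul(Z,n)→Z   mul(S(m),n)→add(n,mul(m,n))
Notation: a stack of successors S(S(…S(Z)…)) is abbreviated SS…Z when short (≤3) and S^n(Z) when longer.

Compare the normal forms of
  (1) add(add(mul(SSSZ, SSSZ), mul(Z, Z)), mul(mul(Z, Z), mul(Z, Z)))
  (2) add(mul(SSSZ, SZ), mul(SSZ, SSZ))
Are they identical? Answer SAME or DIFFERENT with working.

Term A:
  start: add(add(mul(SSSZ, SSSZ), mul(Z, Z)), mul(mul(Z, Z), mul(Z, Z)))
  [1] add(add(add(SSSZ, mul(SSZ, SSSZ)), mul(Z, Z)), mul(mul(Z, Z), mul(Z, Z)))
  [2] add(add(S(add(SSZ, mul(SSZ, SSSZ))), mul(Z, Z)), mul(mul(Z, Z), mul(Z, Z)))
  [3] add(S(add(add(SSZ, mul(SSZ, SSSZ)), mul(Z, Z))), mul(mul(Z, Z), mul(Z, Z)))
  [4] S(add(add(add(SSZ, mul(SSZ, SSSZ)), mul(Z, Z)), mul(mul(Z, Z), mul(Z, Z))))
  [5] S(add(add(S(add(SZ, mul(SSZ, SSSZ))), mul(Z, Z)), mul(mul(Z, Z), mul(Z, Z))))
  [6] S(add(S(add(add(SZ, mul(SSZ, SSSZ)), mul(Z, Z))), mul(mul(Z, Z), mul(Z, Z))))
  [7] S(S(add(add(add(SZ, mul(SSZ, SSSZ)), mul(Z, Z)), mul(mul(Z, Z), mul(Z, Z)))))
  [8] S(S(add(add(S(add(Z, mul(SSZ, SSSZ))), mul(Z, Z)), mul(mul(Z, Z), mul(Z, Z)))))
  [9] S(S(add(S(add(add(Z, mul(SSZ, SSSZ)), mul(Z, Z))), mul(mul(Z, Z), mul(Z, Z)))))
  [10] S(S(S(add(add(add(Z, mul(SSZ, SSSZ)), mul(Z, Z)), mul(mul(Z, Z), mul(Z, Z))))))
  [11] S(S(S(add(add(mul(SSZ, SSSZ), mul(Z, Z)), mul(mul(Z, Z), mul(Z, Z))))))
  [12] S(S(S(add(add(add(SSSZ, mul(SZ, SSSZ)), mul(Z, Z)), mul(mul(Z, Z), mul(Z, Z))))))
  [13] S(S(S(add(add(S(add(SSZ, mul(SZ, SSSZ))), mul(Z, Z)), mul(mul(Z, Z), mul(Z, Z))))))
  [14] S(S(S(add(S(add(add(SSZ, mul(SZ, SSSZ)), mul(Z, Z))), mul(mul(Z, Z), mul(Z, Z))))))
  [15] S(S(S(S(add(add(add(SSZ, mul(SZ, SSSZ)), mul(Z, Z)), mul(mul(Z, Z), mul(Z, Z)))))))
  [16] S(S(S(S(add(add(S(add(SZ, mul(SZ, SSSZ))), mul(Z, Z)), mul(mul(Z, Z), mul(Z, Z)))))))
  [17] S(S(S(S(add(S(add(add(SZ, mul(SZ, SSSZ)), mul(Z, Z))), mul(mul(Z, Z), mul(Z, Z)))))))
  [18] S(S(S(S(S(add(add(add(SZ, mul(SZ, SSSZ)), mul(Z, Z)), mul(mul(Z, Z), mul(Z, Z))))))))
  [19] S(S(S(S(S(add(add(S(add(Z, mul(SZ, SSSZ))), mul(Z, Z)), mul(mul(Z, Z), mul(Z, Z))))))))
  [20] S(S(S(S(S(add(S(add(add(Z, mul(SZ, SSSZ)), mul(Z, Z))), mul(mul(Z, Z), mul(Z, Z))))))))
  [21] S(S(S(S(S(S(add(add(add(Z, mul(SZ, SSSZ)), mul(Z, Z)), mul(mul(Z, Z), mul(Z, Z)))))))))
  [22] S(S(S(S(S(S(add(add(mul(SZ, SSSZ), mul(Z, Z)), mul(mul(Z, Z), mul(Z, Z)))))))))
  [23] S(S(S(S(S(S(add(add(add(SSSZ, mul(Z, SSSZ)), mul(Z, Z)), mul(mul(Z, Z), mul(Z, Z)))))))))
  [24] S(S(S(S(S(S(add(add(S(add(SSZ, mul(Z, SSSZ))), mul(Z, Z)), mul(mul(Z, Z), mul(Z, Z)))))))))
  [25] S(S(S(S(S(S(add(S(add(add(SSZ, mul(Z, SSSZ)), mul(Z, Z))), mul(mul(Z, Z), mul(Z, Z)))))))))
  [26] S(S(S(S(S(S(S(add(add(add(SSZ, mul(Z, SSSZ)), mul(Z, Z)), mul(mul(Z, Z), mul(Z, Z))))))))))
  [27] S(S(S(S(S(S(S(add(add(S(add(SZ, mul(Z, SSSZ))), mul(Z, Z)), mul(mul(Z, Z), mul(Z, Z))))))))))
  [28] S(S(S(S(S(S(S(add(S(add(add(SZ, mul(Z, SSSZ)), mul(Z, Z))), mul(mul(Z, Z), mul(Z, Z))))))))))
  [29] S(S(S(S(S(S(S(S(add(add(add(SZ, mul(Z, SSSZ)), mul(Z, Z)), mul(mul(Z, Z), mul(Z, Z)))))))))))
  [30] S(S(S(S(S(S(S(S(add(add(S(add(Z, mul(Z, SSSZ))), mul(Z, Z)), mul(mul(Z, Z), mul(Z, Z)))))))))))
  [31] S(S(S(S(S(S(S(S(add(S(add(add(Z, mul(Z, SSSZ)), mul(Z, Z))), mul(mul(Z, Z), mul(Z, Z)))))))))))
  [32] S(S(S(S(S(S(S(S(S(add(add(add(Z, mul(Z, SSSZ)), mul(Z, Z)), mul(mul(Z, Z), mul(Z, Z))))))))))))
  [33] S(S(S(S(S(S(S(S(S(add(add(mul(Z, SSSZ), mul(Z, Z)), mul(mul(Z, Z), mul(Z, Z))))))))))))
  [34] S(S(S(S(S(S(S(S(S(add(add(Z, mul(Z, Z)), mul(mul(Z, Z), mul(Z, Z))))))))))))
  [35] S(S(S(S(S(S(S(S(S(add(mul(Z, Z), mul(mul(Z, Z), mul(Z, Z))))))))))))
  [36] S(S(S(S(S(S(S(S(S(add(Z, mul(mul(Z, Z), mul(Z, Z))))))))))))
  [37] S(S(S(S(S(S(S(S(S(mul(mul(Z, Z), mul(Z, Z)))))))))))
  [38] S(S(S(S(S(S(S(S(S(mul(Z, mul(Z, Z)))))))))))
  [39] S^9(Z)

Term B:
  start: add(mul(SSSZ, SZ), mul(SSZ, SSZ))
  [1] add(add(SZ, mul(SSZ, SZ)), mul(SSZ, SSZ))
  [2] add(S(add(Z, mul(SSZ, SZ))), mul(SSZ, SSZ))
  [3] S(add(add(Z, mul(SSZ, SZ)), mul(SSZ, SSZ)))
  [4] S(add(mul(SSZ, SZ), mul(SSZ, SSZ)))
  [5] S(add(add(SZ, mul(SZ, SZ)), mul(SSZ, SSZ)))
  [6] S(add(S(add(Z, mul(SZ, SZ))), mul(SSZ, SSZ)))
  [7] S(S(add(add(Z, mul(SZ, SZ)), mul(SSZ, SSZ))))
  [8] S(S(add(mul(SZ, SZ), mul(SSZ, SSZ))))
  [9] S(S(add(add(SZ, mul(Z, SZ)), mul(SSZ, SSZ))))
  [10] S(S(add(S(add(Z, mul(Z, SZ))), mul(SSZ, SSZ))))
  [11] S(S(S(add(add(Z, mul(Z, SZ)), mul(SSZ, SSZ)))))
  [12] S(S(S(add(mul(Z, SZ), mul(SSZ, SSZ)))))
  [13] S(S(S(add(Z, mul(SSZ, SSZ)))))
  [14] S(S(S(mul(SSZ, SSZ))))
  [15] S(S(S(add(SSZ, mul(SZ, SSZ)))))
  [16] S(S(S(S(add(SZ, mul(SZ, SSZ))))))
  [17] S(S(S(S(S(add(Z, mul(SZ, SSZ)))))))
  [18] S(S(S(S(S(mul(SZ, SSZ))))))
  [19] S(S(S(S(S(add(SSZ, mul(Z, SSZ)))))))
  [20] S(S(S(S(S(S(add(SZ, mul(Z, SSZ))))))))
  [21] S(S(S(S(S(S(S(add(Z, mul(Z, SSZ)))))))))
  [22] S(S(S(S(S(S(S(mul(Z, SSZ))))))))
  [23] S^7(Z)

Answer: DIFFERENT — A ⇓ S^9(Z), B ⇓ S^7(Z)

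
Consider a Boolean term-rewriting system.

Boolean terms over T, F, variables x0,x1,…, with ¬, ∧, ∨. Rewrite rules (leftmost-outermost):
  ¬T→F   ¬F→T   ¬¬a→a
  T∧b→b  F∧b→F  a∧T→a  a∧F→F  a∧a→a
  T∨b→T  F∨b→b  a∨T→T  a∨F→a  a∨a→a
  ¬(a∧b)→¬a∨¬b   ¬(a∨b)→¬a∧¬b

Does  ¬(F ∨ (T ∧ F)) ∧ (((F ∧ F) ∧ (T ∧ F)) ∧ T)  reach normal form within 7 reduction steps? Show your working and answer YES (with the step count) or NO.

Answer: NO — after 7 steps the term is T ∧ (((F ∧ F) ∧ (T ∧ F)) ∧ T), not yet normal

Working:
  start: ¬(F ∨ (T ∧ F)) ∧ (((F ∧ F) ∧ (T ∧ F)) ∧ T)
  step 1: (¬F ∧ ¬(T ∧ F)) ∧ (((F ∧ F) ∧ (T ∧ F)) ∧ T)
  step 2: (T ∧ ¬(T ∧ F)) ∧ (((F ∧ F) ∧ (T ∧ F)) ∧ T)
  step 3: ¬(T ∧ F) ∧ (((F ∧ F) ∧ (T ∧ F)) ∧ T)
  step 4: (¬T ∨ ¬F) ∧ (((F ∧ F) ∧ (T ∧ F)) ∧ T)
  step 5: (F ∨ ¬F) ∧ (((F ∧ F) ∧ (T ∧ F)) ∧ T)
  step 6: ¬F ∧ (((F ∧ F) ∧ (T ∧ F)) ∧ T)
  step 7: T ∧ (((F ∧ F) ∧ (T ∧ F)) ∧ T)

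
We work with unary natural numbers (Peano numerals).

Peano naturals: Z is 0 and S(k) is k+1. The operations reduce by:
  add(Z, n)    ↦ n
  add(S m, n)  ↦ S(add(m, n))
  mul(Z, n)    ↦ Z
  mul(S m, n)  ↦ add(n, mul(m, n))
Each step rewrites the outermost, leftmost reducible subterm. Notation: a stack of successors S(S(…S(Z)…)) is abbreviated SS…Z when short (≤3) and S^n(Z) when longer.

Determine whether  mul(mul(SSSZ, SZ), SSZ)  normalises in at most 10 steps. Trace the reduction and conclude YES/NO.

  start: mul(mul(SSSZ, SZ), SSZ)
  step 1: mul(add(SZ, mul(SSZ, SZ)), SSZ)
  step 2: mul(S(add(Z, mul(SSZ, SZ))), SSZ)
  step 3: add(SSZ, mul(add(Z, mul(SSZ, SZ)), SSZ))
  step 4: S(add(SZ, mul(add(Z, mul(SSZ, SZ)), SSZ)))
  step 5: S(S(add(Z, mul(add(Z, mul(SSZ, SZ)), SSZ))))
  step 6: S(S(mul(add(Z, mul(SSZ, SZ)), SSZ)))
  step 7: S(S(mul(mul(SSZ, SZ), SSZ)))
  step 8: S(S(mul(add(SZ, mul(SZ, SZ)), SSZ)))
  step 9: S(S(mul(S(add(Z, mul(SZ, SZ))), SSZ)))
  step 10: S(S(add(SSZ, mul(add(Z, mul(SZ, SZ)), SSZ))))

Answer: NO — after 10 steps the term is S(S(add(SSZ, mul(add(Z, mul(SZ, SZ)), SSZ)))), not yet normal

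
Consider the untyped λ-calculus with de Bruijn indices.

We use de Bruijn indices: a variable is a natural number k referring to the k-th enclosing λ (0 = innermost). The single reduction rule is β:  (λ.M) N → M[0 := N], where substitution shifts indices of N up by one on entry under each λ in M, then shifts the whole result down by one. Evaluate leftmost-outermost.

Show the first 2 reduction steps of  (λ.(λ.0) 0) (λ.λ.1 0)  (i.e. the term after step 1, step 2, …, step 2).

  start: (λ.(λ.0) 0) (λ.λ.1 0)
  [1] (λ.0) (λ.λ.1 0)
  [2] λ.λ.1 0

Answer: after 2 steps: λ.λ.1 0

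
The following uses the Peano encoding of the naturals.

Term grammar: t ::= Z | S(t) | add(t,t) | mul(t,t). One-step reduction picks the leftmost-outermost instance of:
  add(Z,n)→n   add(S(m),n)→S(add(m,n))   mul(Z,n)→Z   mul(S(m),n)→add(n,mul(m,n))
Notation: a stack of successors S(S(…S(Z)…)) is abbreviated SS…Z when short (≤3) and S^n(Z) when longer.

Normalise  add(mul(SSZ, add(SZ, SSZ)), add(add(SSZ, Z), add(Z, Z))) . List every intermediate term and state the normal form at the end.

  start: add(mul(SSZ, add(SZ, SSZ)), add(add(SSZ, Z), add(Z, Z)))
  →1  add(add(add(SZ, SSZ), mul(SZ, add(SZ, SSZ))), add(add(SSZ, Z), add(Z, Z)))
  →2  add(add(S(add(Z, SSZ)), mul(SZ, add(SZ, SSZ))), add(add(SSZ, Z), add(Z, Z)))
  →3  add(S(add(add(Z, SSZ), mul(SZ, add(SZ, SSZ)))), add(add(SSZ, Z), add(Z, Z)))
  →4  S(add(add(add(Z, SSZ), mul(SZ, add(SZ, SSZ))), add(add(SSZ, Z), add(Z, Z))))
  →5  S(add(add(SSZ, mul(SZ, add(SZ, SSZ))), add(add(SSZ, Z), add(Z, Z))))
  →6  S(add(S(add(SZ, mul(SZ, add(SZ, SSZ)))), add(add(SSZ, Z), add(Z, Z))))
  →7  S(S(add(add(SZ, mul(SZ, add(SZ, SSZ))), add(add(SSZ, Z), add(Z, Z)))))
  →8  S(S(add(S(add(Z, mul(SZ, add(SZ, SSZ)))), add(add(SSZ, Z), add(Z, Z)))))
  →9  S(S(S(add(add(Z, mul(SZ, add(SZ, SSZ))), add(add(SSZ, Z), add(Z, Z))))))
  →10  S(S(S(add(mul(SZ, add(SZ, SSZ)), add(add(SSZ, Z), add(Z, Z))))))
  →11  S(S(S(add(add(add(SZ, SSZ), mul(Z, add(SZ, SSZ))), add(add(SSZ, Z), add(Z, Z))))))
  →12  S(S(S(add(add(S(add(Z, SSZ)), mul(Z, add(SZ, SSZ))), add(add(SSZ, Z), add(Z, Z))))))
  →13  S(S(S(add(S(add(add(Z, SSZ), mul(Z, add(SZ, SSZ)))), add(add(SSZ, Z), add(Z, Z))))))
  →14  S(S(S(S(add(add(add(Z, SSZ), mul(Z, add(SZ, SSZ))), add(add(SSZ, Z), add(Z, Z)))))))
  →15  S(S(S(S(add(add(SSZ, mul(Z, add(SZ, SSZ))), add(add(SSZ, Z), add(Z, Z)))))))
  →16  S(S(S(S(add(S(add(SZ, mul(Z, add(SZ, SSZ)))), add(add(SSZ, Z), add(Z, Z)))))))
  →17  S(S(S(S(S(add(add(SZ, mul(Z, add(SZ, SSZ))), add(add(SSZ, Z), add(Z, Z))))))))
  →18  S(S(S(S(S(add(S(add(Z, mul(Z, add(SZ, SSZ)))), add(add(SSZ, Z), add(Z, Z))))))))
  →19  S(S(S(S(S(S(add(add(Z, mul(Z, add(SZ, SSZ))), add(add(SSZ, Z), add(Z, Z)))))))))
  →20  S(S(S(S(S(S(add(mul(Z, add(SZ, SSZ)), add(add(SSZ, Z), add(Z, Z)))))))))
  →21  S(S(S(S(S(S(add(Z, add(add(SSZ, Z), add(Z, Z)))))))))
  →22  S(S(S(S(S(S(add(add(SSZ, Z), add(Z, Z))))))))
  →23  S(S(S(S(S(S(add(S(add(SZ, Z)), add(Z, Z))))))))
  →24  S(S(S(S(S(S(S(add(add(SZ, Z), add(Z, Z)))))))))
  →25  S(S(S(S(S(S(S(add(S(add(Z, Z)), add(Z, Z)))))))))
  →26  S(S(S(S(S(S(S(S(add(add(Z, Z), add(Z, Z))))))))))
  →27  S(S(S(S(S(S(S(S(add(Z, add(Z, Z))))))))))
  →28  S(S(S(S(S(S(S(S(add(Z, Z)))))))))
  →29  S^8(Z)

Answer: normal form = S^8(Z)  (in 29 steps)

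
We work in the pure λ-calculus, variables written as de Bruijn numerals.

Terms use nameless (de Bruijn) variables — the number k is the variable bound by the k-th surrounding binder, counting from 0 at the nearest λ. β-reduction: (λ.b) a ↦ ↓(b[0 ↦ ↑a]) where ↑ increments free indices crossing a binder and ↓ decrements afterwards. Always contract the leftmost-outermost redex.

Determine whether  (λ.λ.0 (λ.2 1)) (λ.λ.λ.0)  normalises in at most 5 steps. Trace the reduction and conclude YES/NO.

  start: (λ.λ.0 (λ.2 1)) (λ.λ.λ.0)
  step 1: λ.0 (λ.(λ.λ.λ.0) 1)
  step 2: λ.0 (λ.λ.λ.0)

Answer: YES — reaches normal form λ.0 (λ.λ.λ.0) in 2 ≤ 5 steps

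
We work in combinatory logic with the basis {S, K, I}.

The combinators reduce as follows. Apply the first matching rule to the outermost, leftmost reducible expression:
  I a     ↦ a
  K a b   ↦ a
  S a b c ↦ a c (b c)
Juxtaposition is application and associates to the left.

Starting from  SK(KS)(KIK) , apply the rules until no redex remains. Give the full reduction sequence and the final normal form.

Answer: normal form = I  (in 3 steps)

Derivation:
  start: SK(KS)(KIK)
  →1  K(KIK)(KS(KIK))
  →2  KIK
  →3  I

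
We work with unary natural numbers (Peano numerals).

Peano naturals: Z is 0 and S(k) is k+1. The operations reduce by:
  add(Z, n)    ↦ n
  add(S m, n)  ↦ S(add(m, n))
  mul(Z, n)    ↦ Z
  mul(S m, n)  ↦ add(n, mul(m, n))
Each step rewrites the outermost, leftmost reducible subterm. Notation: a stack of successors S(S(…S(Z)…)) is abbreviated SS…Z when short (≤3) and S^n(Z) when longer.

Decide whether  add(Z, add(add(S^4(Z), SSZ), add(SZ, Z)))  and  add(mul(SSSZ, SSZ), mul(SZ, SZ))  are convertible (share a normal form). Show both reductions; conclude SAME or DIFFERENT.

Term A:
  start: add(Z, add(add(S^4(Z), SSZ), add(SZ, Z)))
  →1  add(add(S^4(Z), SSZ), add(SZ, Z))
  →2  add(S(add(SSSZ, SSZ)), add(SZ, Z))
  →3  S(add(add(SSSZ, SSZ), add(SZ, Z)))
  →4  S(add(S(add(SSZ, SSZ)), add(SZ, Z)))
  →5  S(S(add(add(SSZ, SSZ), add(SZ, Z))))
  →6  S(S(add(S(add(SZ, SSZ)), add(SZ, Z))))
  →7  S(S(S(add(add(SZ, SSZ), add(SZ, Z)))))
  →8  S(S(S(add(S(add(Z, SSZ)), add(SZ, Z)))))
  →9  S(S(S(S(add(add(Z, SSZ), add(SZ, Z))))))
  →10  S(S(S(S(add(SSZ, add(SZ, Z))))))
  →11  S(S(S(S(S(add(SZ, add(SZ, Z)))))))
  →12  S(S(S(S(S(S(add(Z, add(SZ, Z))))))))
  →13  S(S(S(S(S(S(add(SZ, Z)))))))
  →14  S(S(S(S(S(S(S(add(Z, Z))))))))
  →15  S^7(Z)

Term B:
  start: add(mul(SSSZ, SSZ), mul(SZ, SZ))
  →1  add(add(SSZ, mul(SSZ, SSZ)), mul(SZ, SZ))
  →2  add(S(add(SZ, mul(SSZ, SSZ))), mul(SZ, SZ))
  →3  S(add(add(SZ, mul(SSZ, SSZ)), mul(SZ, SZ)))
  →4  S(add(S(add(Z, mul(SSZ, SSZ))), mul(SZ, SZ)))
  →5  S(S(add(add(Z, mul(SSZ, SSZ)), mul(SZ, SZ))))
  →6  S(S(add(mul(SSZ, SSZ), mul(SZ, SZ))))
  →7  S(S(add(add(SSZ, mul(SZ, SSZ)), mul(SZ, SZ))))
  →8  S(S(add(S(add(SZ, mul(SZ, SSZ))), mul(SZ, SZ))))
  →9  S(S(S(add(add(SZ, mul(SZ, SSZ)), mul(SZ, SZ)))))
  →10  S(S(S(add(S(add(Z, mul(SZ, SSZ))), mul(SZ, SZ)))))
  →11  S(S(S(S(add(add(Z, mul(SZ, SSZ)), mul(SZ, SZ))))))
  →12  S(S(S(S(add(mul(SZ, SSZ), mul(SZ, SZ))))))
  →13  S(S(S(S(add(add(SSZ, mul(Z, SSZ)), mul(SZ, SZ))))))
  →14  S(S(S(S(add(S(add(SZ, mul(Z, SSZ))), mul(SZ, SZ))))))
  →15  S(S(S(S(S(add(add(SZ, mul(Z, SSZ)), mul(SZ, SZ)))))))
  →16  S(S(S(S(S(add(S(add(Z, mul(Z, SSZ))), mul(SZ, SZ)))))))
  →17  S(S(S(S(S(S(add(add(Z, mul(Z, SSZ)), mul(SZ, SZ))))))))
  →18  S(S(S(S(S(S(add(mul(Z, SSZ), mul(SZ, SZ))))))))
  →19  S(S(S(S(S(S(add(Z, mul(SZ, SZ))))))))
  →20  S(S(S(S(S(S(mul(SZ, SZ)))))))
  →21  S(S(S(S(S(S(add(SZ, mul(Z, SZ))))))))
  →22  S(S(S(S(S(S(S(add(Z, mul(Z, SZ)))))))))
  →23  S(S(S(S(S(S(S(mul(Z, SZ))))))))
  →24  S^7(Z)

Answer: SAME — A ⇓ S^7(Z), B ⇓ S^7(Z)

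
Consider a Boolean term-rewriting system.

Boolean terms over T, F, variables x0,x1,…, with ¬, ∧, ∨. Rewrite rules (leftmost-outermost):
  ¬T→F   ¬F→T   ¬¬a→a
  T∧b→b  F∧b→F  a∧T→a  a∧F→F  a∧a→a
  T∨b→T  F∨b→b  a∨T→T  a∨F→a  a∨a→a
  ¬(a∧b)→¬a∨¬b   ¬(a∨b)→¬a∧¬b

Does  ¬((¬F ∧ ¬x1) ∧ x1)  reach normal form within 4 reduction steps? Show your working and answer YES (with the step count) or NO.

  start: ¬((¬F ∧ ¬x1) ∧ x1)
  step 1: ¬(¬F ∧ ¬x1) ∨ ¬x1
  step 2: (¬¬F ∨ ¬¬x1) ∨ ¬x1
  step 3: (F ∨ ¬¬x1) ∨ ¬x1
  step 4: ¬¬x1 ∨ ¬x1

Answer: NO — after 4 steps the term is ¬¬x1 ∨ ¬x1, not yet normal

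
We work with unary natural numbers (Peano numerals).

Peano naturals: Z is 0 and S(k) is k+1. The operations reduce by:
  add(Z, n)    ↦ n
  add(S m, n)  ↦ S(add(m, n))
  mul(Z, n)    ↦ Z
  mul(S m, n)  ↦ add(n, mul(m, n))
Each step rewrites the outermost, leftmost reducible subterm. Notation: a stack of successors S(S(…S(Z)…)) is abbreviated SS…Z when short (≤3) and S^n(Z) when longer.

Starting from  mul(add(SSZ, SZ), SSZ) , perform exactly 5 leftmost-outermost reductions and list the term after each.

  start: mul(add(SSZ, SZ), SSZ)
  step 1: mul(S(add(SZ, SZ)), SSZ)
  step 2: add(SSZ, mul(add(SZ, SZ), SSZ))
  step 3: S(add(SZ, mul(add(SZ, SZ), SSZ)))
  step 4: S(S(add(Z, mul(add(SZ, SZ), SSZ))))
  step 5: S(S(mul(add(SZ, SZ), SSZ)))

Answer: after 5 steps: S(S(mul(add(SZ, SZ), SSZ)))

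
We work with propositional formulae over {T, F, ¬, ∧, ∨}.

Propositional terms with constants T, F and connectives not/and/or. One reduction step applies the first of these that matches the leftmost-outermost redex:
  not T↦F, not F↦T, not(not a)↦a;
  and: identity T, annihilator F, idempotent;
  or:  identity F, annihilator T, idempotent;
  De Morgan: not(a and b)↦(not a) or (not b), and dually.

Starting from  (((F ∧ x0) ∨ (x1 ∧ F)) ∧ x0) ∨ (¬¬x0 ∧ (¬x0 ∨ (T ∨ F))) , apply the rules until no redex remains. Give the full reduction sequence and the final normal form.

Answer: normal form = x0  (in 9 steps)

Working:
  start: (((F ∧ x0) ∨ (x1 ∧ F)) ∧ x0) ∨ (¬¬x0 ∧ (¬x0 ∨ (T ∨ F)))
  step 1: ((F ∨ (x1 ∧ F)) ∧ x0) ∨ (¬¬x0 ∧ (¬x0 ∨ (T ∨ F)))
  step 2: ((x1 ∧ F) ∧ x0) ∨ (¬¬x0 ∧ (¬x0 ∨ (T ∨ F)))
  step 3: (F ∧ x0) ∨ (¬¬x0 ∧ (¬x0 ∨ (T ∨ F)))
  step 4: F ∨ (¬¬x0 ∧ (¬x0 ∨ (T ∨ F)))
  step 5: ¬¬x0 ∧ (¬x0 ∨ (T ∨ F))
  step 6: x0 ∧ (¬x0 ∨ (T ∨ F))
  step 7: x0 ∧ (¬x0 ∨ T)
  step 8: x0 ∧ T
  step 9: x0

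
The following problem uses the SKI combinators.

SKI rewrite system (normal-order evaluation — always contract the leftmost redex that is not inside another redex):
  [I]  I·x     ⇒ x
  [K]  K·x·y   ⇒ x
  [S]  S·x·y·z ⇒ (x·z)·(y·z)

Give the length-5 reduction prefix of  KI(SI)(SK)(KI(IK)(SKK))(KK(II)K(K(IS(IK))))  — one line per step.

  start: KI(SI)(SK)(KI(IK)(SKK))(KK(II)K(K(IS(IK))))
  →1  I(SK)(KI(IK)(SKK))(KK(II)K(K(IS(IK))))
  →2  SK(KI(IK)(SKK))(KK(II)K(K(IS(IK))))
  →3  K(KK(II)K(K(IS(IK))))(KI(IK)(SKK)(KK(II)K(K(IS(IK)))))
  →4  KK(II)K(K(IS(IK)))
  →5  KK(K(IS(IK)))

Answer: after 5 steps: KK(K(IS(IK)))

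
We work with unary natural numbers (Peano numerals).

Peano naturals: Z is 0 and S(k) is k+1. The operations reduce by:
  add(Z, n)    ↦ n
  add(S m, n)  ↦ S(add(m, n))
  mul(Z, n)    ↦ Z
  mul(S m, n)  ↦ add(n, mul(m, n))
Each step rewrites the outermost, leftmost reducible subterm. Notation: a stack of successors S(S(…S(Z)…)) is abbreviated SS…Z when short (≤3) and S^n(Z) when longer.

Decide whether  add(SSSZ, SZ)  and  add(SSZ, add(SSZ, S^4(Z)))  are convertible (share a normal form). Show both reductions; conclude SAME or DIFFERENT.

Answer: DIFFERENT — A ⇓ S^4(Z), B ⇓ S^8(Z)

Working:
Term A:
  start: add(SSSZ, SZ)
  step 1: S(add(SSZ, SZ))
  step 2: S(S(add(SZ, SZ)))
  step 3: S(S(S(add(Z, SZ))))
  step 4: S^4(Z)

Term B:
  start: add(SSZ, add(SSZ, S^4(Z)))
  step 1: S(add(SZ, add(SSZ, S^4(Z))))
  step 2: S(S(add(Z, add(SSZ, S^4(Z)))))
  step 3: S(S(add(SSZ, S^4(Z))))
  step 4: S(S(S(add(SZ, S^4(Z)))))
  step 5: S(S(S(S(add(Z, S^4(Z))))))
  step 6: S^8(Z)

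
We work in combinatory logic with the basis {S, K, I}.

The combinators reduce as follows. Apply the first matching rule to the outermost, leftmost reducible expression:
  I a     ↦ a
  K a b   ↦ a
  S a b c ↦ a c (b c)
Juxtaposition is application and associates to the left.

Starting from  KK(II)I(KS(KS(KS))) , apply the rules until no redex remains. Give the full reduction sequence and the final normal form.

Answer: normal form = I  (in 2 steps)

Working:
  start: KK(II)I(KS(KS(KS)))
  [1] KI(KS(KS(KS)))
  [2] I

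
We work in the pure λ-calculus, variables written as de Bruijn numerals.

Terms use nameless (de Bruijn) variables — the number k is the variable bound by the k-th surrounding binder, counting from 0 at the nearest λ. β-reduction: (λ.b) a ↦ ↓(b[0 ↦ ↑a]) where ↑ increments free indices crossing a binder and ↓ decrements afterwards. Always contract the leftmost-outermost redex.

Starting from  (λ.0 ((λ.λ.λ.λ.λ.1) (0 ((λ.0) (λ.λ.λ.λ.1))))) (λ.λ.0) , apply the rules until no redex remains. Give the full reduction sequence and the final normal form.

Answer: normal form = λ.0  (in 2 steps)

Reduction:
  start: (λ.0 ((λ.λ.λ.λ.λ.1) (0 ((λ.0) (λ.λ.λ.λ.1))))) (λ.λ.0)
  step 1: (λ.λ.0) ((λ.λ.λ.λ.λ.1) ((λ.λ.0) ((λ.0) (λ.λ.λ.λ.1))))
  step 2: λ.0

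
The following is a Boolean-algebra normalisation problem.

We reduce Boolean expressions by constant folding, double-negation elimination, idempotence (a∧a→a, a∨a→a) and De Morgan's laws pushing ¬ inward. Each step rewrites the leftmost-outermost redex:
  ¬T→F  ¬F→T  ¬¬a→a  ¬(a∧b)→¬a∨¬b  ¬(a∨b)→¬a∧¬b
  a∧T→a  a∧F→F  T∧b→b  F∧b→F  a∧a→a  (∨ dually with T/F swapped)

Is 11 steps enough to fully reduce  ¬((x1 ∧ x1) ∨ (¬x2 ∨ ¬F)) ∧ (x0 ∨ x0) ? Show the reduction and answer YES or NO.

Answer: YES — reaches normal form F in 9 ≤ 11 steps

Derivation:
  start: ¬((x1 ∧ x1) ∨ (¬x2 ∨ ¬F)) ∧ (x0 ∨ x0)
  [1] (¬(x1 ∧ x1) ∧ ¬(¬x2 ∨ ¬F)) ∧ (x0 ∨ x0)
  [2] ((¬x1 ∨ ¬x1) ∧ ¬(¬x2 ∨ ¬F)) ∧ (x0 ∨ x0)
  [3] (¬x1 ∧ ¬(¬x2 ∨ ¬F)) ∧ (x0 ∨ x0)
  [4] (¬x1 ∧ (¬¬x2 ∧ ¬¬F)) ∧ (x0 ∨ x0)
  [5] (¬x1 ∧ (x2 ∧ ¬¬F)) ∧ (x0 ∨ x0)
  [6] (¬x1 ∧ (x2 ∧ F)) ∧ (x0 ∨ x0)
  [7] (¬x1 ∧ F) ∧ (x0 ∨ x0)
  [8] F ∧ (x0 ∨ x0)
  [9] F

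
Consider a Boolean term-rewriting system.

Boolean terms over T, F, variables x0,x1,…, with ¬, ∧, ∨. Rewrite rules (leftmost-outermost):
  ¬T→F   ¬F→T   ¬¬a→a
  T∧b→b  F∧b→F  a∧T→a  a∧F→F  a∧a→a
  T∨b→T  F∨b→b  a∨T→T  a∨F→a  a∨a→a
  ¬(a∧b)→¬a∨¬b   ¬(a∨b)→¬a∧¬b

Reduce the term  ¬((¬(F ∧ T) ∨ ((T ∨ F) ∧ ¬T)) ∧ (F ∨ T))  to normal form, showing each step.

  start: ¬((¬(F ∧ T) ∨ ((T ∨ F) ∧ ¬T)) ∧ (F ∨ T))
  →1  ¬(¬(F ∧ T) ∨ ((T ∨ F) ∧ ¬T)) ∨ ¬(F ∨ T)
  →2  (¬¬(F ∧ T) ∧ ¬((T ∨ F) ∧ ¬T)) ∨ ¬(F ∨ T)
  →3  ((F ∧ T) ∧ ¬((T ∨ F) ∧ ¬T)) ∨ ¬(F ∨ T)
  →4  (F ∧ ¬((T ∨ F) ∧ ¬T)) ∨ ¬(F ∨ T)
  →5  F ∨ ¬(F ∨ T)
  →6  ¬(F ∨ T)
  →7  ¬F ∧ ¬T
  →8  T ∧ ¬T
  →9  ¬T
  →10  F

Answer: normal form = F  (in 10 steps)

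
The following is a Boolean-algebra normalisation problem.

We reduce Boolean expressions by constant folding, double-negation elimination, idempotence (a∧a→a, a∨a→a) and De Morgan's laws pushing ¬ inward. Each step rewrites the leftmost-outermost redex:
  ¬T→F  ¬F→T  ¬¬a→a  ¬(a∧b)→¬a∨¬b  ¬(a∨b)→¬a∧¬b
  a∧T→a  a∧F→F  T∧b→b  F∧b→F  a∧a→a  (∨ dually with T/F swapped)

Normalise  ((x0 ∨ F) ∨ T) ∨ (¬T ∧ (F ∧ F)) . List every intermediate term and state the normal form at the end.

  start: ((x0 ∨ F) ∨ T) ∨ (¬T ∧ (F ∧ F))
  step 1: T ∨ (¬T ∧ (F ∧ F))
  step 2: T

Answer: normal form = T  (in 2 steps)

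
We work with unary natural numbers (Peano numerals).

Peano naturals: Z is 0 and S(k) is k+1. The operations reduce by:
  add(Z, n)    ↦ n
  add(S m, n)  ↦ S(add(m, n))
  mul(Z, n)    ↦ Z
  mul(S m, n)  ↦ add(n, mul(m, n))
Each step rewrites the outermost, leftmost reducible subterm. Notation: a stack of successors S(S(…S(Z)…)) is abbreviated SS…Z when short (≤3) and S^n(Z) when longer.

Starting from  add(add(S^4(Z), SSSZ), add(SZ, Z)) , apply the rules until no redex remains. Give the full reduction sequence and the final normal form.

  start: add(add(S^4(Z), SSSZ), add(SZ, Z))
  →1  add(S(add(SSSZ, SSSZ)), add(SZ, Z))
  →2  S(add(add(SSSZ, SSSZ), add(SZ, Z)))
  →3  S(add(S(add(SSZ, SSSZ)), add(SZ, Z)))
  →4  S(S(add(add(SSZ, SSSZ), add(SZ, Z))))
  →5  S(S(add(S(add(SZ, SSSZ)), add(SZ, Z))))
  →6  S(S(S(add(add(SZ, SSSZ), add(SZ, Z)))))
  →7  S(S(S(add(S(add(Z, SSSZ)), add(SZ, Z)))))
  →8  S(S(S(S(add(add(Z, SSSZ), add(SZ, Z))))))
  →9  S(S(S(S(add(SSSZ, add(SZ, Z))))))
  →10  S(S(S(S(S(add(SSZ, add(SZ, Z)))))))
  →11  S(S(S(S(S(S(add(SZ, add(SZ, Z))))))))
  →12  S(S(S(S(S(S(S(add(Z, add(SZ, Z)))))))))
  →13  S(S(S(S(S(S(S(add(SZ, Z))))))))
  →14  S(S(S(S(S(S(S(S(add(Z, Z)))))))))
  →15  S^8(Z)

Answer: normal form = S^8(Z)  (in 15 steps)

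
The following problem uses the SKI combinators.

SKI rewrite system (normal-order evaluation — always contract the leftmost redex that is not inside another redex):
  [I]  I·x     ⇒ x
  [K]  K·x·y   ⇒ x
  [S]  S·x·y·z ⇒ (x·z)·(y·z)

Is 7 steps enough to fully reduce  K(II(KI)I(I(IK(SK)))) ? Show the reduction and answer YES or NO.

  start: K(II(KI)I(I(IK(SK))))
  [1] K(I(KI)I(I(IK(SK))))
  [2] K(KII(I(IK(SK))))
  [3] K(I(I(IK(SK))))
  [4] K(I(IK(SK)))
  [5] K(IK(SK))
  [6] K(K(SK))

Answer: YES — reaches normal form K(K(SK)) in 6 ≤ 7 steps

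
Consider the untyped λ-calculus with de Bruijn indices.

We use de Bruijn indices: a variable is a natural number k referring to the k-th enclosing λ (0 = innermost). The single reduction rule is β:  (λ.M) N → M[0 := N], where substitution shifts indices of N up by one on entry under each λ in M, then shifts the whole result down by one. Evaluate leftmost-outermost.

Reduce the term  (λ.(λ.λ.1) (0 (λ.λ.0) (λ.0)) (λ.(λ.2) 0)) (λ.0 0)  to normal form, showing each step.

  start: (λ.(λ.λ.1) (0 (λ.λ.0) (λ.0)) (λ.(λ.2) 0)) (λ.0 0)
  [1] (λ.λ.1) ((λ.0 0) (λ.λ.0) (λ.0)) (λ.(λ.λ.0 0) 0)
  [2] (λ.(λ.0 0) (λ.λ.0) (λ.0)) (λ.(λ.λ.0 0) 0)
  [3] (λ.0 0) (λ.λ.0) (λ.0)
  [4] (λ.λ.0) (λ.λ.0) (λ.0)
  [5] (λ.0) (λ.0)
  [6] λ.0

Answer: normal form = λ.0  (in 6 steps)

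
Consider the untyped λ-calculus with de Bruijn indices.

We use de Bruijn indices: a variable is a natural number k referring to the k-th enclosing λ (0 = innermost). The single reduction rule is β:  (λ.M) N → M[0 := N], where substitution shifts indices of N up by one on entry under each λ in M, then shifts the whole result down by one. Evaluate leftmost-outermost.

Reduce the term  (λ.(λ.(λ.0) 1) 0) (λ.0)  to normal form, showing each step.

Answer: normal form = λ.0  (in 3 steps)

Derivation:
  start: (λ.(λ.(λ.0) 1) 0) (λ.0)
  [1] (λ.(λ.0) (λ.0)) (λ.0)
  [2] (λ.0) (λ.0)
  [3] λ.0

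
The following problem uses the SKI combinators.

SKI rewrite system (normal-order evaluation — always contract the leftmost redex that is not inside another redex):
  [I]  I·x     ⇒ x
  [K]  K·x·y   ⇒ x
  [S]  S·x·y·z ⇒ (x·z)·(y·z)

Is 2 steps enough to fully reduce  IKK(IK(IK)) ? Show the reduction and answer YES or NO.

Answer: YES — reaches normal form K in 2 ≤ 2 steps

Working:
  start: IKK(IK(IK))
  step 1: KK(IK(IK))
  step 2: K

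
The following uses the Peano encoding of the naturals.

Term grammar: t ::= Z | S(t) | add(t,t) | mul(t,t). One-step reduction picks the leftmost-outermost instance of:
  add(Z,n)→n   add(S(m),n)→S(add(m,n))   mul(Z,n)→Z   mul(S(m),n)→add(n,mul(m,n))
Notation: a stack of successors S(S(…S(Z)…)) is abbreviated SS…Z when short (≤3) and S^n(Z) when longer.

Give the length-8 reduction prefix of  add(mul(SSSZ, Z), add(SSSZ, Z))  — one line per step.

  start: add(mul(SSSZ, Z), add(SSSZ, Z))
  [1] add(add(Z, mul(SSZ, Z)), add(SSSZ, Z))
  [2] add(mul(SSZ, Z), add(SSSZ, Z))
  [3] add(add(Z, mul(SZ, Z)), add(SSSZ, Z))
  [4] add(mul(SZ, Z), add(SSSZ, Z))
  [5] add(add(Z, mul(Z, Z)), add(SSSZ, Z))
  [6] add(mul(Z, Z), add(SSSZ, Z))
  [7] add(Z, add(SSSZ, Z))
  [8] add(SSSZ, Z)

Answer: after 8 steps: add(SSSZ, Z)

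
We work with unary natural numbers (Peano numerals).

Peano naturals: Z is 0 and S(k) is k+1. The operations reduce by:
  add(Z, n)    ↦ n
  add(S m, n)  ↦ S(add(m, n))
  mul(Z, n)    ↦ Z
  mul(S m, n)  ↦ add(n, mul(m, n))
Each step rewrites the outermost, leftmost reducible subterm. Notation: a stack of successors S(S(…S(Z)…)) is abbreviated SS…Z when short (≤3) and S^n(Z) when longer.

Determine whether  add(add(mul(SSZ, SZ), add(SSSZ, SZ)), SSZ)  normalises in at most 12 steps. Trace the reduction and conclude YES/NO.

Answer: NO — after 12 steps the term is S(S(add(add(SSSZ, SZ), SSZ))), not yet normal

Reduction:
  start: add(add(mul(SSZ, SZ), add(SSSZ, SZ)), SSZ)
  step 1: add(add(add(SZ, mul(SZ, SZ)), add(SSSZ, SZ)), SSZ)
  step 2: add(add(S(add(Z, mul(SZ, SZ))), add(SSSZ, SZ)), SSZ)
  step 3: add(S(add(add(Z, mul(SZ, SZ)), add(SSSZ, SZ))), SSZ)
  step 4: S(add(add(add(Z, mul(SZ, SZ)), add(SSSZ, SZ)), SSZ))
  step 5: S(add(add(mul(SZ, SZ), add(SSSZ, SZ)), SSZ))
  step 6: S(add(add(add(SZ, mul(Z, SZ)), add(SSSZ, SZ)), SSZ))
  step 7: S(add(add(S(add(Z, mul(Z, SZ))), add(SSSZ, SZ)), SSZ))
  step 8: S(add(S(add(add(Z, mul(Z, SZ)), add(SSSZ, SZ))), SSZ))
  step 9: S(S(add(add(add(Z, mul(Z, SZ)), add(SSSZ, SZ)), SSZ)))
  step 10: S(S(add(add(mul(Z, SZ), add(SSSZ, SZ)), SSZ)))
  step 11: S(S(add(add(Z, add(SSSZ, SZ)), SSZ)))
  step 12: S(S(add(add(SSSZ, SZ), SSZ)))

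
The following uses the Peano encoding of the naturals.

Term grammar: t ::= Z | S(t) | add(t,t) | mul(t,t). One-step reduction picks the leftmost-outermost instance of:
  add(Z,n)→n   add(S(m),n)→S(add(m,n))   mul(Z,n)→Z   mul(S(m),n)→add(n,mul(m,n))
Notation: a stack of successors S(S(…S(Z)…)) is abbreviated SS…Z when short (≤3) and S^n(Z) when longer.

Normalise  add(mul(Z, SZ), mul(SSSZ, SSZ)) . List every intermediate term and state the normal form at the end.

Answer: normal form = S^6(Z)  (in 15 steps)

Reduction:
  start: add(mul(Z, SZ), mul(SSSZ, SSZ))
  →1  add(Z, mul(SSSZ, SSZ))
  →2  mul(SSSZ, SSZ)
  →3  add(SSZ, mul(SSZ, SSZ))
  →4  S(add(SZ, mul(SSZ, SSZ)))
  →5  S(S(add(Z, mul(SSZ, SSZ))))
  →6  S(S(mul(SSZ, SSZ)))
  →7  S(S(add(SSZ, mul(SZ, SSZ))))
  →8  S(S(S(add(SZ, mul(SZ, SSZ)))))
  →9  S(S(S(S(add(Z, mul(SZ, SSZ))))))
  →10  S(S(S(S(mul(SZ, SSZ)))))
  →11  S(S(S(S(add(SSZ, mul(Z, SSZ))))))
  →12  S(S(S(S(S(add(SZ, mul(Z, SSZ)))))))
  →13  S(S(S(S(S(S(add(Z, mul(Z, SSZ))))))))
  →14  S(S(S(S(S(S(mul(Z, SSZ)))))))
  →15  S^6(Z)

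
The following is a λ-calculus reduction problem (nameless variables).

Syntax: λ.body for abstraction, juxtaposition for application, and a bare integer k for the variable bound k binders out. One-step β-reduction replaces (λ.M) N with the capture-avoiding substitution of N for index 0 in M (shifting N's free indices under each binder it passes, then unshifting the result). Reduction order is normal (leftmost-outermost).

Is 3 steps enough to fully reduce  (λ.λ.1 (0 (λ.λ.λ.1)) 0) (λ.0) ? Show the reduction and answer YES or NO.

Answer: YES — reaches normal form λ.0 (λ.λ.λ.1) 0 in 2 ≤ 3 steps

Reduction:
  start: (λ.λ.1 (0 (λ.λ.λ.1)) 0) (λ.0)
  →1  λ.(λ.0) (0 (λ.λ.λ.1)) 0
  →2  λ.0 (λ.λ.λ.1) 0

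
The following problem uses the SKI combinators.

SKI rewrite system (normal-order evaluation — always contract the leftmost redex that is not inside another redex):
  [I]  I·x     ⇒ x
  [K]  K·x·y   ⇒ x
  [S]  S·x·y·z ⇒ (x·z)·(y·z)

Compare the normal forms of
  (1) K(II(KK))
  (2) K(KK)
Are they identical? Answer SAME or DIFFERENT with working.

Answer: SAME — A ⇓ K(KK), B ⇓ K(KK)

Working:
Term A:
  start: K(II(KK))
  →1  K(I(KK))
  →2  K(KK)

Term B:
  start: K(KK)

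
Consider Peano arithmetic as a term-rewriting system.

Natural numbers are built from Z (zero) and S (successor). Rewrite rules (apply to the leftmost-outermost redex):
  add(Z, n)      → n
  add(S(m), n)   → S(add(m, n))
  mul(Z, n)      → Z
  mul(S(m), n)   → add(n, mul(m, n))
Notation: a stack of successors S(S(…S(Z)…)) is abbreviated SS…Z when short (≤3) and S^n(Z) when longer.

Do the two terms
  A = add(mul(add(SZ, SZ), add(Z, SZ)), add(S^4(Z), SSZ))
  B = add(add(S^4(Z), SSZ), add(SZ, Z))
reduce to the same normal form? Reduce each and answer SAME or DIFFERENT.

Answer: DIFFERENT — A ⇓ S^8(Z), B ⇓ S^7(Z)

Working:
Term A:
  start: add(mul(add(SZ, SZ), add(Z, SZ)), add(S^4(Z), SSZ))
  →1  add(mul(S(add(Z, SZ)), add(Z, SZ)), add(S^4(Z), SSZ))
  →2  add(add(add(Z, SZ), mul(add(Z, SZ), add(Z, SZ))), add(S^4(Z), SSZ))
  →3  add(add(SZ, mul(add(Z, SZ), add(Z, SZ))), add(S^4(Z), SSZ))
  →4  add(S(add(Z, mul(add(Z, SZ), add(Z, SZ)))), add(S^4(Z), SSZ))
  →5  S(add(add(Z, mul(add(Z, SZ), add(Z, SZ))), add(S^4(Z), SSZ)))
  →6  S(add(mul(add(Z, SZ), add(Z, SZ)), add(S^4(Z), SSZ)))
  →7  S(add(mul(SZ, add(Z, SZ)), add(S^4(Z), SSZ)))
  →8  S(add(add(add(Z, SZ), mul(Z, add(Z, SZ))), add(S^4(Z), SSZ)))
  →9  S(add(add(SZ, mul(Z, add(Z, SZ))), add(S^4(Z), SSZ)))
  →10  S(add(S(add(Z, mul(Z, add(Z, SZ)))), add(S^4(Z), SSZ)))
  →11  S(S(add(add(Z, mul(Z, add(Z, SZ))), add(S^4(Z), SSZ))))
  →12  S(S(add(mul(Z, add(Z, SZ)), add(S^4(Z), SSZ))))
  →13  S(S(add(Z, add(S^4(Z), SSZ))))
  →14  S(S(add(S^4(Z), SSZ)))
  →15  S(S(S(add(SSSZ, SSZ))))
  →16  S(S(S(S(add(SSZ, SSZ)))))
  →17  S(S(S(S(S(add(SZ, SSZ))))))
  →18  S(S(S(S(S(S(add(Z, SSZ)))))))
  →19  S^8(Z)

Term B:
  start: add(add(S^4(Z), SSZ), add(SZ, Z))
  →1  add(S(add(SSSZ, SSZ)), add(SZ, Z))
  →2  S(add(add(SSSZ, SSZ), add(SZ, Z)))
  →3  S(add(S(add(SSZ, SSZ)), add(SZ, Z)))
  →4  S(S(add(add(SSZ, SSZ), add(SZ, Z))))
  →5  S(S(add(S(add(SZ, SSZ)), add(SZ, Z))))
  →6  S(S(S(add(add(SZ, SSZ), add(SZ, Z)))))
  →7  S(S(S(add(S(add(Z, SSZ)), add(SZ, Z)))))
  →8  S(S(S(S(add(add(Z, SSZ), add(SZ, Z))))))
  →9  S(S(S(S(add(SSZ, add(SZ, Z))))))
  →10  S(S(S(S(S(add(SZ, add(SZ, Z)))))))
  →11  S(S(S(S(S(S(add(Z, add(SZ, Z))))))))
  →12  S(S(S(S(S(S(add(SZ, Z)))))))
  →13  S(S(S(S(S(S(S(add(Z, Z))))))))
  →14  S^7(Z)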